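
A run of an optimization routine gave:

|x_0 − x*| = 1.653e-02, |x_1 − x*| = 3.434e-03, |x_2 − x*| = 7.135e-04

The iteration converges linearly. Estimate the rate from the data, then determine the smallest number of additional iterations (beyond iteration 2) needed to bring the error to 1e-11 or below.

12

Rate ρ ≈ |x_2 − x*|/|x_1 − x*| = 7.135e-04/3.434e-03 = 0.2078.
After j more steps, |x_{2+j} − x*| ≈ 7.135e-04·ρ^j; need ρ^j ≤ 1e-11/7.135e-04 = 1.40154e-08.
j ≥ ln(1.40154e-08)/ln(0.2078) = -18.0831/-1.57118 = 11.509.
So 12 more iterations are needed.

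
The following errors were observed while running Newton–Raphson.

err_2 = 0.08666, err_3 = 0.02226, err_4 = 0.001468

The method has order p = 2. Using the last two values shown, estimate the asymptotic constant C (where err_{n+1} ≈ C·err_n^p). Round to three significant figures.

C ≈ err_4 / err_3^2
  = 0.001468 / (0.02226)^2
  = 0.001468 / 0.000495508 ≈ 2.9626

2.96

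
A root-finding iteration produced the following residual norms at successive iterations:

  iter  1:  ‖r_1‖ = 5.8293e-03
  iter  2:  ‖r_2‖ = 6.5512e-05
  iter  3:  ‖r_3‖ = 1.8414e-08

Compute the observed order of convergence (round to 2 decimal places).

p ≈ ln(‖r_3‖/‖r_2‖) / ln(‖r_2‖/‖r_1‖)
  = ln(1.8414e-08/6.5512e-05) / ln(6.5512e-05/5.8293e-03)
  = ln(0.000281078) / ln(0.0112384)
  = -8.17688 / -4.48842 ≈ 1.82177

1.82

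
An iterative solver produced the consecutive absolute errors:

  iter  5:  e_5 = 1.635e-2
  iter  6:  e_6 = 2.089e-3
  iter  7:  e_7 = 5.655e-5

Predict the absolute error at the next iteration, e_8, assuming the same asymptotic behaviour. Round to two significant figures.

First estimate the order: p ≈ ln(e_7/e_6) / ln(e_6/e_5) = ln(5.655e-5/2.089e-3)/ln(2.089e-3/1.635e-2) = ln(0.0270704)/ln(0.127768) ≈ 1.7542.
Then e_8 ≈ e_7·(e_7/e_6)^p = 5.655e-5·(0.0270704)^1.7542 = 5.655e-5·0.00177944 ≈ 1.006e-07.

1.0e-7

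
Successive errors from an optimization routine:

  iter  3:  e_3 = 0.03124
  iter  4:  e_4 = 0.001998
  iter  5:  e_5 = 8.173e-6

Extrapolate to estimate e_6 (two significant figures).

1.4e-10

First estimate the order: p ≈ ln(e_5/e_4) / ln(e_4/e_3) = ln(8.173e-6/0.001998)/ln(0.001998/0.03124) = ln(0.00409059)/ln(0.0639565) ≈ 2.0000.
Then e_6 ≈ e_5·(e_5/e_4)^p = 8.173e-6·(0.00409059)^2.0000 = 8.173e-6·1.67329e-05 ≈ 1.368e-10.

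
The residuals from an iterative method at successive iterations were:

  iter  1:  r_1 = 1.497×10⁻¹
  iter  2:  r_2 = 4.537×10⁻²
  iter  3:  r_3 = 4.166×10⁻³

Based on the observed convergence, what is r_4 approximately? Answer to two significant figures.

First estimate the order: p ≈ ln(r_3/r_2) / ln(r_2/r_1) = ln(4.166×10⁻³/4.537×10⁻²)/ln(4.537×10⁻²/1.497×10⁻¹) = ln(0.0918228)/ln(0.303073) ≈ 2.0003.
Then r_4 ≈ r_3·(r_3/r_2)^p = 4.166×10⁻³·(0.0918228)^2.0003 = 4.166×10⁻³·0.00842539 ≈ 3.51e-05.

3.5e-5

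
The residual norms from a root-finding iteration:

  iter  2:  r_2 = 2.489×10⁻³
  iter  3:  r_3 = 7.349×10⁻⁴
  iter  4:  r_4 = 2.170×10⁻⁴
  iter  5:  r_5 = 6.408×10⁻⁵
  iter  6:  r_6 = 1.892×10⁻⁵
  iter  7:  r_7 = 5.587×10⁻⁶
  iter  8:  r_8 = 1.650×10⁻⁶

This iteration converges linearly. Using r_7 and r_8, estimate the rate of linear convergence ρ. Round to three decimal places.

0.295

ρ ≈ r_8/r_7 = 1.650×10⁻⁶/5.587×10⁻⁶ = 0.29533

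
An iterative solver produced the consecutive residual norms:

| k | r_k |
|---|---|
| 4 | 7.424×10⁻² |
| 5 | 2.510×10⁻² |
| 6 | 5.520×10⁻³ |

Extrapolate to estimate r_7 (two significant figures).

6.7e-4

First estimate the order: p ≈ ln(r_6/r_5) / ln(r_5/r_4) = ln(5.520×10⁻³/2.510×10⁻²)/ln(2.510×10⁻²/7.424×10⁻²) = ln(0.21992)/ln(0.338093) ≈ 1.3966.
Then r_7 ≈ r_6·(r_6/r_5)^p = 5.520×10⁻³·(0.21992)^1.3966 = 5.520×10⁻³·0.120617 ≈ 0.0006658.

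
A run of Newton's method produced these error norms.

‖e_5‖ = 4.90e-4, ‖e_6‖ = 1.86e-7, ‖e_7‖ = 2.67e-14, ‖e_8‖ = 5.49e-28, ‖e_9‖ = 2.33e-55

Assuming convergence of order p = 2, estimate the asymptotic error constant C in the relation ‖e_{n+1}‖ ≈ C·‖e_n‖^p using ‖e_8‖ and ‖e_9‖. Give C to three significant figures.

C ≈ ‖e_9‖ / ‖e_8‖^2
  = 2.33e-55 / (5.49e-28)^2
  = 2.33e-55 / 3.01401e-55 ≈ 0.77306

0.773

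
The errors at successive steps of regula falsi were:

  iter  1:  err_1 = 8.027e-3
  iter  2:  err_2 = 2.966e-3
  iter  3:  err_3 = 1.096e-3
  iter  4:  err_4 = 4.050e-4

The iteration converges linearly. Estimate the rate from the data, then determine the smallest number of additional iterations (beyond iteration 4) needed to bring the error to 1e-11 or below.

Rate ρ ≈ err_4/err_3 = 4.050e-4/1.096e-3 = 0.3695.
After j more steps, err_{4+j} ≈ 4.050e-4·ρ^j; need ρ^j ≤ 1e-11/4.050e-4 = 2.46914e-08.
j ≥ ln(2.46914e-08)/ln(0.3695) = -17.5168/-0.99560 = 17.594.
So 18 more iterations are needed.

18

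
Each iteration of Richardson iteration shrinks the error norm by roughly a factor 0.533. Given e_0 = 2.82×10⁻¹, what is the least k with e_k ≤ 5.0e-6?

18

After k steps, e_k ≈ 2.82×10⁻¹·0.533^k.
Need 0.533^k ≤ 5.0e-6/2.82×10⁻¹ = 1.77305e-05.
k ≥ ln(1.77305e-05)/ln(0.533) = -10.9402/-0.62923 = 17.387.
Smallest integer k = 18.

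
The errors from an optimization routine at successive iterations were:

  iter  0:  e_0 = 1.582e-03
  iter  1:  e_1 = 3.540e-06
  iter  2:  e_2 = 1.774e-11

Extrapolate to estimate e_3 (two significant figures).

4.5e-22

First estimate the order: p ≈ ln(e_2/e_1) / ln(e_1/e_0) = ln(1.774e-11/3.540e-06)/ln(3.540e-06/1.582e-03) = ln(5.0113e-06)/ln(0.00223767) ≈ 1.9999.
Then e_3 ≈ e_2·(e_2/e_1)^p = 1.774e-11·(5.0113e-06)^1.9999 = 1.774e-11·2.51438e-11 ≈ 4.461e-22.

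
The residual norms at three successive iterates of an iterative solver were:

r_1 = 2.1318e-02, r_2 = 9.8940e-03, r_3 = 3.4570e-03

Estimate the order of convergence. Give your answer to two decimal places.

p ≈ ln(r_3/r_2) / ln(r_2/r_1)
  = ln(3.4570e-03/9.8940e-03) / ln(9.8940e-03/2.1318e-02)
  = ln(0.349404) / ln(0.464115)
  = -1.05153 / -0.76762 ≈ 1.36986

1.37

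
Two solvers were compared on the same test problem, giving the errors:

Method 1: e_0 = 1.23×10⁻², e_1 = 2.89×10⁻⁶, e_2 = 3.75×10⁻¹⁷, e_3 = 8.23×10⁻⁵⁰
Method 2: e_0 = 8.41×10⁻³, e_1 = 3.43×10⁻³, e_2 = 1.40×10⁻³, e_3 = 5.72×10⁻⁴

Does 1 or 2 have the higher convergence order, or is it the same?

Method 1: p ≈ ln(8.23×10⁻⁵⁰/3.75×10⁻¹⁷)/ln(3.75×10⁻¹⁷/2.89×10⁻⁶) ≈ 3.00.
Method 2: p ≈ ln(5.72×10⁻⁴/1.40×10⁻³)/ln(1.40×10⁻³/3.43×10⁻³) ≈ 1.00.
Method 1 has the higher order (≈3.0 vs ≈1.0).

1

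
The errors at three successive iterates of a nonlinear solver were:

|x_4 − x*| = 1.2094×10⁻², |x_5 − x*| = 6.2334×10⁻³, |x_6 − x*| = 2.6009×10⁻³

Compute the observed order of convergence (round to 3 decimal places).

1.319

p ≈ ln(|x_6 − x*|/|x_5 − x*|) / ln(|x_5 − x*|/|x_4 − x*|)
  = ln(2.6009×10⁻³/6.2334×10⁻³) / ln(6.2334×10⁻³/1.2094×10⁻²)
  = ln(0.417252) / ln(0.515413)
  = -0.874065 / -0.662787 ≈ 1.318772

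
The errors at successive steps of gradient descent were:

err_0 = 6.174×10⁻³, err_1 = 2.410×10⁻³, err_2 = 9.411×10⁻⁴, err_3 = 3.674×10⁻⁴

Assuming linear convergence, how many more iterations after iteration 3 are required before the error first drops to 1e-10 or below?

17

Rate ρ ≈ err_3/err_2 = 3.674×10⁻⁴/9.411×10⁻⁴ = 0.3904.
After j more steps, err_{3+j} ≈ 3.674×10⁻⁴·ρ^j; need ρ^j ≤ 1e-10/3.674×10⁻⁴ = 2.72183e-07.
j ≥ ln(2.72183e-07)/ln(0.3904) = -15.1168/-0.94058 = 16.072.
So 17 more iterations are needed.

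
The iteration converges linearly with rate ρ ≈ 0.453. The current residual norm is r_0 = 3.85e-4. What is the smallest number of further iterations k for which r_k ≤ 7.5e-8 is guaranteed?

After k steps, r_k ≈ 3.85e-4·0.453^k.
Need 0.453^k ≤ 7.5e-8/3.85e-4 = 0.000194805.
k ≥ ln(0.000194805)/ln(0.453) = -8.5435/-0.79186 = 10.789.
Smallest integer k = 11.

11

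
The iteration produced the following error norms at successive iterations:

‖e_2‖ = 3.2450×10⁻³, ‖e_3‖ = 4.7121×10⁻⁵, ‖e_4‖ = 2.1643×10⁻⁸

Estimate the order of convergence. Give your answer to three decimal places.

p ≈ ln(‖e_4‖/‖e_3‖) / ln(‖e_3‖/‖e_2‖)
  = ln(2.1643×10⁻⁸/4.7121×10⁻⁵) / ln(4.7121×10⁻⁵/3.2450×10⁻³)
  = ln(0.000459307) / ln(0.0145211)
  = -7.685792 / -4.232153 ≈ 1.816048

1.816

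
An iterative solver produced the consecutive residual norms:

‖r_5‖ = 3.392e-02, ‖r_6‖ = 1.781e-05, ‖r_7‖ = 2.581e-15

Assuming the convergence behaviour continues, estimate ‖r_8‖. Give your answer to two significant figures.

First estimate the order: p ≈ ln(‖r_7‖/‖r_6‖) / ln(‖r_6‖/‖r_5‖) = ln(2.581e-15/1.781e-05)/ln(1.781e-05/3.392e-02) = ln(1.44919e-10)/ln(0.000525059) ≈ 2.9998.
Then ‖r_8‖ ≈ ‖r_7‖·(‖r_7‖/‖r_6‖)^p = 2.581e-15·(1.44919e-10)^2.9998 = 2.581e-15·3.05734e-30 ≈ 7.891e-45.

7.9e-45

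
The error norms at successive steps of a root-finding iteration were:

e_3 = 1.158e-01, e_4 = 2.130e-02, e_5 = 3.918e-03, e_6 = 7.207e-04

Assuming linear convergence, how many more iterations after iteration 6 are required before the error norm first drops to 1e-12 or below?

13

Rate ρ ≈ e_6/e_5 = 7.207e-04/3.918e-03 = 0.1839.
After j more steps, e_{6+j} ≈ 7.207e-04·ρ^j; need ρ^j ≤ 1e-12/7.207e-04 = 1.38754e-09.
j ≥ ln(1.38754e-09)/ln(0.1839) = -20.3957/-1.69336 = 12.045.
So 13 more iterations are needed.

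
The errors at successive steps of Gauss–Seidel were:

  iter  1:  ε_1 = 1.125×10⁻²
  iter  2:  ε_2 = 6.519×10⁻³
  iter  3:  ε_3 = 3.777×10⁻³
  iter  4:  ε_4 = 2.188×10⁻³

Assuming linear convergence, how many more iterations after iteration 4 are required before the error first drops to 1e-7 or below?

19

Rate ρ ≈ ε_4/ε_3 = 2.188×10⁻³/3.777×10⁻³ = 0.5793.
After j more steps, ε_{4+j} ≈ 2.188×10⁻³·ρ^j; need ρ^j ≤ 1e-7/2.188×10⁻³ = 4.57038e-05.
j ≥ ln(4.57038e-05)/ln(0.5793) = -9.9933/-0.54593 = 18.305.
So 19 more iterations are needed.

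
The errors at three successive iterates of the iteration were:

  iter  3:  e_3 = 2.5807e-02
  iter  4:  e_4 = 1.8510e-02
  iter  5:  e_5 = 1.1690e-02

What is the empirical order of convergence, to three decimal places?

p ≈ ln(e_5/e_4) / ln(e_4/e_3)
  = ln(1.1690e-02/1.8510e-02) / ln(1.8510e-02/2.5807e-02)
  = ln(0.631551) / ln(0.717247)
  = -0.459577 / -0.332335 ≈ 1.382873

1.383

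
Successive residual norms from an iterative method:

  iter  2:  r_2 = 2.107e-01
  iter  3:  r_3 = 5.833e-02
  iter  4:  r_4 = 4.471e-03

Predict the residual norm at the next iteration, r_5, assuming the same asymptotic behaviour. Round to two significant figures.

2.6e-5

First estimate the order: p ≈ ln(r_4/r_3) / ln(r_3/r_2) = ln(4.471e-03/5.833e-02)/ln(5.833e-02/2.107e-01) = ln(0.0766501)/ln(0.276839) ≈ 1.9999.
Then r_5 ≈ r_4·(r_4/r_3)^p = 4.471e-03·(0.0766501)^1.9999 = 4.471e-03·0.00587675 ≈ 2.627e-05.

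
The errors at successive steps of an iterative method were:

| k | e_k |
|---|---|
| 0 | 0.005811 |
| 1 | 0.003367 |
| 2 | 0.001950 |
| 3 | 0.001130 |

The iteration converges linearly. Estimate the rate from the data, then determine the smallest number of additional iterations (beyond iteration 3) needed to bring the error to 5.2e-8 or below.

19

Rate ρ ≈ e_3/e_2 = 0.001130/0.001950 = 0.5795.
After j more steps, e_{3+j} ≈ 0.001130·ρ^j; need ρ^j ≤ 5.2e-8/0.001130 = 4.60177e-05.
j ≥ ln(4.60177e-05)/ln(0.5795) = -9.9865/-0.54559 = 18.304.
So 19 more iterations are needed.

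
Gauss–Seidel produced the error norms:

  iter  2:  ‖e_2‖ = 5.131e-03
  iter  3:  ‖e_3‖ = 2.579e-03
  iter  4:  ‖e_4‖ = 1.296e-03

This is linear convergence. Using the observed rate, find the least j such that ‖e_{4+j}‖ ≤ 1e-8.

18

Rate ρ ≈ ‖e_4‖/‖e_3‖ = 1.296e-03/2.579e-03 = 0.5025.
After j more steps, ‖e_{4+j}‖ ≈ 1.296e-03·ρ^j; need ρ^j ≤ 1e-8/1.296e-03 = 7.71605e-06.
j ≥ ln(7.71605e-06)/ln(0.5025) = -11.7722/-0.68816 = 17.107.
So 18 more iterations are needed.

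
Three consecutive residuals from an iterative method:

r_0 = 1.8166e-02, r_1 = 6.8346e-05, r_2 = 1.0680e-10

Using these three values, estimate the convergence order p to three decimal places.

p ≈ ln(r_2/r_1) / ln(r_1/r_0)
  = ln(1.0680e-10/6.8346e-05) / ln(6.8346e-05/1.8166e-02)
  = ln(1.56264e-06) / ln(0.0037623)
  = -13.369134 / -5.582725 ≈ 2.394733

2.395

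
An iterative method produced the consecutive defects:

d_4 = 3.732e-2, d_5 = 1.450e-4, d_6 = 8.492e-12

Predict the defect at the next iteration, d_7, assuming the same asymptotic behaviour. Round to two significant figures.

1.7e-33

First estimate the order: p ≈ ln(d_6/d_5) / ln(d_5/d_4) = ln(8.492e-12/1.450e-4)/ln(1.450e-4/3.732e-2) = ln(5.85655e-08)/ln(0.00388532) ≈ 3.0003.
Then d_7 ≈ d_6·(d_6/d_5)^p = 8.492e-12·(5.85655e-08)^3.0003 = 8.492e-12·1.99874e-22 ≈ 1.697e-33.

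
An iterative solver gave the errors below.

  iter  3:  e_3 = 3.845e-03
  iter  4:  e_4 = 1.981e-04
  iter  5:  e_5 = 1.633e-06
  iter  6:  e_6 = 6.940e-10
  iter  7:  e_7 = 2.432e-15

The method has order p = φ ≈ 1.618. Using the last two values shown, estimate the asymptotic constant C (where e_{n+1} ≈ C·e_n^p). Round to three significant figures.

C ≈ e_7 / e_6^1.618
  = 2.432e-15 / (6.940e-10)^1.618
  = 2.432e-15 / 1.51817e-15 ≈ 1.6019

1.60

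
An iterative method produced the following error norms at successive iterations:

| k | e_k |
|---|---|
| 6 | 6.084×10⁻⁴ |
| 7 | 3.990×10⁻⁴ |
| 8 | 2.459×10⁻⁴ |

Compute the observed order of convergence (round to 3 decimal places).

p ≈ ln(e_8/e_7) / ln(e_7/e_6)
  = ln(2.459×10⁻⁴/3.990×10⁻⁴) / ln(3.990×10⁻⁴/6.084×10⁻⁴)
  = ln(0.616291) / ln(0.655819)
  = -0.484036 / -0.421870 ≈ 1.147358

1.147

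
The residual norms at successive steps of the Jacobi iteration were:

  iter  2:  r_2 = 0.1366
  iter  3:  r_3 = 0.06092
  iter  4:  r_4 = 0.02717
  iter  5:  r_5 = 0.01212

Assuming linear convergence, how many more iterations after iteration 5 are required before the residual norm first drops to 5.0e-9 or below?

Rate ρ ≈ r_5/r_4 = 0.01212/0.02717 = 0.4461.
After j more steps, r_{5+j} ≈ 0.01212·ρ^j; need ρ^j ≤ 5.0e-9/0.01212 = 4.12541e-07.
j ≥ ln(4.12541e-07)/ln(0.4461) = -14.7009/-0.80721 = 18.212.
So 19 more iterations are needed.

19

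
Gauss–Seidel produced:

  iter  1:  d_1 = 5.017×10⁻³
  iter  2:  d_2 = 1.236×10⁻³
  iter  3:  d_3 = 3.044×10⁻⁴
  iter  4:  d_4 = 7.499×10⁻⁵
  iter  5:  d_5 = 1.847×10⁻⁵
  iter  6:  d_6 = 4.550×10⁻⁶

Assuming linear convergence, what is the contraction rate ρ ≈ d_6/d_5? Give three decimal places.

0.246

ρ ≈ d_6/d_5 = 4.550×10⁻⁶/1.847×10⁻⁵ = 0.24635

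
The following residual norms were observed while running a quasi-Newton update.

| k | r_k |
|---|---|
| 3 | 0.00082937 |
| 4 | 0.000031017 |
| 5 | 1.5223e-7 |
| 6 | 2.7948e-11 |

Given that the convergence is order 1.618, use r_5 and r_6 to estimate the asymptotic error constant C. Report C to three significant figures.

C ≈ r_6 / r_5^1.618
  = 2.7948e-11 / (1.5223e-7)^1.618
  = 2.7948e-11 / 9.3172e-12 ≈ 2.9996

3.00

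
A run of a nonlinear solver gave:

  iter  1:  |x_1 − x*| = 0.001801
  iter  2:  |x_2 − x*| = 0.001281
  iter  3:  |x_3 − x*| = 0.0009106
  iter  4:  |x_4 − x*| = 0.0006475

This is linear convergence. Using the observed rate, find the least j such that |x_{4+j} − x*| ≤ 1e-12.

Rate ρ ≈ |x_4 − x*|/|x_3 − x*| = 0.0006475/0.0009106 = 0.7111.
After j more steps, |x_{4+j} − x*| ≈ 0.0006475·ρ^j; need ρ^j ≤ 1e-12/0.0006475 = 1.5444e-09.
j ≥ ln(1.5444e-09)/ln(0.7111) = -20.2886/-0.34094 = 59.508.
So 60 more iterations are needed.

60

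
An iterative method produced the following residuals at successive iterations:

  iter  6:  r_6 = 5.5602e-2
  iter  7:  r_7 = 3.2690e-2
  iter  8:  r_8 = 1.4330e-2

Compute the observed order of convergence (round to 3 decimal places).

p ≈ ln(r_8/r_7) / ln(r_7/r_6)
  = ln(1.4330e-2/3.2690e-2) / ln(3.2690e-2/5.5602e-2)
  = ln(0.43836) / ln(0.587928)
  = -0.824715 / -0.531151 ≈ 1.552694

1.553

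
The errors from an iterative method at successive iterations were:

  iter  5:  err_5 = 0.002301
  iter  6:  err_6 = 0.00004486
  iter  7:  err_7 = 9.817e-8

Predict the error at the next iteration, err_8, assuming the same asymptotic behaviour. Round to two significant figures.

First estimate the order: p ≈ ln(err_7/err_6) / ln(err_6/err_5) = ln(9.817e-8/0.00004486)/ln(0.00004486/0.002301) = ln(0.00218836)/ln(0.0194959) ≈ 1.5554.
Then err_8 ≈ err_7·(err_7/err_6)^p = 9.817e-8·(0.00218836)^1.5554 = 9.817e-8·7.29156e-05 ≈ 7.158e-12.

7.2e-12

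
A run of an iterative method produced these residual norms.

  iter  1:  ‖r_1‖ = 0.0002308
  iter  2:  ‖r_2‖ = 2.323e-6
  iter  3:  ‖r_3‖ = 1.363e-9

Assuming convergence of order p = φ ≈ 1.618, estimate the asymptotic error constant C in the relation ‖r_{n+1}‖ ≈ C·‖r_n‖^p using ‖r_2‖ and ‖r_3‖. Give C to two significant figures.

1.8

C ≈ ‖r_3‖ / ‖r_2‖^1.618
  = 1.363e-9 / (2.323e-6)^1.618
  = 1.363e-9 / 7.66069e-10 ≈ 1.7792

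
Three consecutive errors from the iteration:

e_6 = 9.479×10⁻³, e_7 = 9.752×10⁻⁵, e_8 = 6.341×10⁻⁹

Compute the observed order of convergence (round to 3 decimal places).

2.106

p ≈ ln(e_8/e_7) / ln(e_7/e_6)
  = ln(6.341×10⁻⁹/9.752×10⁻⁵) / ln(9.752×10⁻⁵/9.479×10⁻³)
  = ln(6.50226e-05) / ln(0.010288)
  = -9.640776 / -4.576777 ≈ 2.106455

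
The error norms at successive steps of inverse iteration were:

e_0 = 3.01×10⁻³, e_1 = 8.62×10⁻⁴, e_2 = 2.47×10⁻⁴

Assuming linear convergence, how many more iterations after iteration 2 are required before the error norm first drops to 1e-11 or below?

Rate ρ ≈ e_2/e_1 = 2.47×10⁻⁴/8.62×10⁻⁴ = 0.2865.
After j more steps, e_{2+j} ≈ 2.47×10⁻⁴·ρ^j; need ρ^j ≤ 1e-11/2.47×10⁻⁴ = 4.04858e-08.
j ≥ ln(4.04858e-08)/ln(0.2865) = -17.0223/-1.25002 = 13.618.
So 14 more iterations are needed.

14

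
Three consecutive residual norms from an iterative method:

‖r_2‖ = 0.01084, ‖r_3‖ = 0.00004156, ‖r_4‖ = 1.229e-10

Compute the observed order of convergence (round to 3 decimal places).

p ≈ ln(‖r_4‖/‖r_3‖) / ln(‖r_3‖/‖r_2‖)
  = ln(1.229e-10/0.00004156) / ln(0.00004156/0.01084)
  = ln(2.95717e-06) / ln(0.00383395)
  = -12.731278 / -5.563860 ≈ 2.288210

2.288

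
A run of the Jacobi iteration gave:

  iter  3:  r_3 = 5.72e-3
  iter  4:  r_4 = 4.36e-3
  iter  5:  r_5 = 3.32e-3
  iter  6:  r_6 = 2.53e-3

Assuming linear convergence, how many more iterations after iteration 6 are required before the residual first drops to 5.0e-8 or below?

40

Rate ρ ≈ r_6/r_5 = 2.53e-3/3.32e-3 = 0.7620.
After j more steps, r_{6+j} ≈ 2.53e-3·ρ^j; need ρ^j ≤ 5.0e-8/2.53e-3 = 1.97628e-05.
j ≥ ln(1.97628e-05)/ln(0.7620) = -10.8317/-0.27181 = 39.850.
So 40 more iterations are needed.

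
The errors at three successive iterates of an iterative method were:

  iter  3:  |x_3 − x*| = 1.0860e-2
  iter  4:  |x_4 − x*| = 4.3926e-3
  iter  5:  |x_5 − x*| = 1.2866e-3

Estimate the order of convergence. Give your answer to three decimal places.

1.357

p ≈ ln(|x_5 − x*|/|x_4 − x*|) / ln(|x_4 − x*|/|x_3 − x*|)
  = ln(1.2866e-3/4.3926e-3) / ln(4.3926e-3/1.0860e-2)
  = ln(0.292902) / ln(0.404475)
  = -1.227917 / -0.905165 ≈ 1.356567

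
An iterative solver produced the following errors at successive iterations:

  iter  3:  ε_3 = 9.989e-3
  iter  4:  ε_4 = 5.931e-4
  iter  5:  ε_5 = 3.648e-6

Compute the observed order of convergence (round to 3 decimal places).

p ≈ ln(ε_5/ε_4) / ln(ε_4/ε_3)
  = ln(3.648e-6/5.931e-4) / ln(5.931e-4/9.989e-3)
  = ln(0.00615073) / ln(0.0593753)
  = -5.091185 / -2.823877 ≈ 1.802906

1.803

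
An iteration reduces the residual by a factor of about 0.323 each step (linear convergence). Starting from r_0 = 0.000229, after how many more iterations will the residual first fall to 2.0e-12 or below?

After k steps, r_k ≈ 0.000229·0.323^k.
Need 0.323^k ≤ 2.0e-12/0.000229 = 8.73362e-09.
k ≥ ln(8.73362e-09)/ln(0.323) = -18.5561/-1.13010 = 16.420.
Smallest integer k = 17.

17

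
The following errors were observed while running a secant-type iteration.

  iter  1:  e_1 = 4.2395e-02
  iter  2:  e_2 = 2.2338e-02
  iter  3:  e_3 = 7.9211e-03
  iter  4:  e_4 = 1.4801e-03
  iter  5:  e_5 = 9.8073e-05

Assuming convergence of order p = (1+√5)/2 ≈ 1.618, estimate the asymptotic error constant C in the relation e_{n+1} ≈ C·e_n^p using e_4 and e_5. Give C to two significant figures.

C ≈ e_5 / e_4^1.618
  = 9.8073e-05 / (1.4801e-03)^1.618
  = 9.8073e-05 / 2.63956e-05 ≈ 3.7155

3.7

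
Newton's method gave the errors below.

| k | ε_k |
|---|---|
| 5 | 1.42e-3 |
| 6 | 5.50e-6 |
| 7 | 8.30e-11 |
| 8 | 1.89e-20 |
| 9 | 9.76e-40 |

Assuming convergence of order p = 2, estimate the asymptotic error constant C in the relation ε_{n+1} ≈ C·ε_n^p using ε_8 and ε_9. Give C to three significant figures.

2.73

C ≈ ε_9 / ε_8^2
  = 9.76e-40 / (1.89e-20)^2
  = 9.76e-40 / 3.5721e-40 ≈ 2.7323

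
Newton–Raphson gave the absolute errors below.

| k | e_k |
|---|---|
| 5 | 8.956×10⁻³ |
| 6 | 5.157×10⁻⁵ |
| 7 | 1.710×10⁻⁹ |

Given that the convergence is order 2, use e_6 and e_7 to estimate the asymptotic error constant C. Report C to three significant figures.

0.643

C ≈ e_7 / e_6^2
  = 1.710×10⁻⁹ / (5.157×10⁻⁵)^2
  = 1.710×10⁻⁹ / 2.65946e-09 ≈ 0.64299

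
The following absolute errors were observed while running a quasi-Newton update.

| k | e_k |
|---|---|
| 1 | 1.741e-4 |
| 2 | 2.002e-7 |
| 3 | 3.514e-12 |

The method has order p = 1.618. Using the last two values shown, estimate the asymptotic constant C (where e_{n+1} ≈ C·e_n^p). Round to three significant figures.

C ≈ e_3 / e_2^1.618
  = 3.514e-12 / (2.002e-7)^1.618
  = 3.514e-12 / 1.45134e-11 ≈ 0.24212

0.242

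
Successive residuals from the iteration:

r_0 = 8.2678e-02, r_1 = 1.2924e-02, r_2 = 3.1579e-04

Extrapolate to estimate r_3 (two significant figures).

First estimate the order: p ≈ ln(r_2/r_1) / ln(r_1/r_0) = ln(3.1579e-04/1.2924e-02)/ln(1.2924e-02/8.2678e-02) = ln(0.0244344)/ln(0.156317) ≈ 2.0000.
Then r_3 ≈ r_2·(r_2/r_1)^p = 3.1579e-04·(0.0244344)^2.0000 = 3.1579e-04·0.00059704 ≈ 1.885e-07.

1.9e-7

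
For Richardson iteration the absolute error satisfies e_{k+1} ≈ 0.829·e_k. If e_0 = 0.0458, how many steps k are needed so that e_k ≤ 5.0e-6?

After k steps, e_k ≈ 0.0458·0.829^k.
Need 0.829^k ≤ 5.0e-6/0.0458 = 0.00010917.
k ≥ ln(0.00010917)/ln(0.829) = -9.1226/-0.18754 = 48.643.
Smallest integer k = 49.

49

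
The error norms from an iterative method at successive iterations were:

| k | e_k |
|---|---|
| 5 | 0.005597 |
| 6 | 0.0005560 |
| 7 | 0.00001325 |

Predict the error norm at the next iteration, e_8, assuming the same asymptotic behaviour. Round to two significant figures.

3.1e-8

First estimate the order: p ≈ ln(e_7/e_6) / ln(e_6/e_5) = ln(0.00001325/0.0005560)/ln(0.0005560/0.005597) = ln(0.0238309)/ln(0.0993389) ≈ 1.6182.
Then e_8 ≈ e_7·(e_7/e_6)^p = 0.00001325·(0.0238309)^1.6182 = 0.00001325·0.00236531 ≈ 3.134e-08.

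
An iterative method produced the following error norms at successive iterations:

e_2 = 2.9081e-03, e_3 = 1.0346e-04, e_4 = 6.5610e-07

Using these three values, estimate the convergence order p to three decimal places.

p ≈ ln(e_4/e_3) / ln(e_3/e_2)
  = ln(6.5610e-07/1.0346e-04) / ln(1.0346e-04/2.9081e-03)
  = ln(0.00634158) / ln(0.0355765)
  = -5.060627 / -3.336070 ≈ 1.516943

1.517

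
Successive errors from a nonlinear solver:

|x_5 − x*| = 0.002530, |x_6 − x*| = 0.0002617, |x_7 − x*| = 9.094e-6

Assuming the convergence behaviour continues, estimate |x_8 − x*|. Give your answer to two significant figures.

First estimate the order: p ≈ ln(|x_7 − x*|/|x_6 − x*|) / ln(|x_6 − x*|/|x_5 − x*|) = ln(9.094e-6/0.0002617)/ln(0.0002617/0.002530) = ln(0.0347497)/ln(0.103439) ≈ 1.4808.
Then |x_8 − x*| ≈ |x_7 − x*|·(|x_7 − x*|/|x_6 − x*|)^p = 9.094e-6·(0.0347497)^1.4808 = 9.094e-6·0.0069094 ≈ 6.283e-08.

6.3e-8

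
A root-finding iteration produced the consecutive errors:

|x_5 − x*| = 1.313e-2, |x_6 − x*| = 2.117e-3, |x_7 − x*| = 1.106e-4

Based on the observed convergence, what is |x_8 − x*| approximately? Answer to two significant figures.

First estimate the order: p ≈ ln(|x_7 − x*|/|x_6 − x*|) / ln(|x_6 − x*|/|x_5 − x*|) = ln(1.106e-4/2.117e-3)/ln(2.117e-3/1.313e-2) = ln(0.0522437)/ln(0.161234) ≈ 1.6175.
Then |x_8 − x*| ≈ |x_7 − x*|·(|x_7 − x*|/|x_6 − x*|)^p = 1.106e-4·(0.0522437)^1.6175 = 1.106e-4·0.0084415 ≈ 9.336e-07.

9.3e-7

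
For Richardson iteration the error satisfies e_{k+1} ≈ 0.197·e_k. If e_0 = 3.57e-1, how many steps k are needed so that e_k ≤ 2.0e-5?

7

After k steps, e_k ≈ 3.57e-1·0.197^k.
Need 0.197^k ≤ 2.0e-5/3.57e-1 = 5.60224e-05.
k ≥ ln(5.60224e-05)/ln(0.197) = -9.7898/-1.62455 = 6.026.
Smallest integer k = 7.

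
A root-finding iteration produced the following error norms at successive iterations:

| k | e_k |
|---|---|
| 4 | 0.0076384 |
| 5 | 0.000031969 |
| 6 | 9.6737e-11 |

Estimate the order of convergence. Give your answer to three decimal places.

2.321

p ≈ ln(e_6/e_5) / ln(e_5/e_4)
  = ln(9.6737e-11/0.000031969) / ln(0.000031969/0.0076384)
  = ln(3.02596e-06) / ln(0.0041853)
  = -12.708282 / -5.476177 ≈ 2.320649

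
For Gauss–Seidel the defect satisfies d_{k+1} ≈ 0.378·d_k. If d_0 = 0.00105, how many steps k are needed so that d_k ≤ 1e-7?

10

After k steps, d_k ≈ 0.00105·0.378^k.
Need 0.378^k ≤ 1e-7/0.00105 = 9.52381e-05.
k ≥ ln(9.52381e-05)/ln(0.378) = -9.2591/-0.97286 = 9.517.
Smallest integer k = 10.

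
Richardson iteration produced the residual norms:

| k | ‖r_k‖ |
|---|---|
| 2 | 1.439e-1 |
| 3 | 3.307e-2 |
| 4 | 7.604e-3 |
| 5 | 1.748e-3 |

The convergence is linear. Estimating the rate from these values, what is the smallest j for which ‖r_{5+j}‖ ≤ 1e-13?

Rate ρ ≈ ‖r_5‖/‖r_4‖ = 1.748e-3/7.604e-3 = 0.2299.
After j more steps, ‖r_{5+j}‖ ≈ 1.748e-3·ρ^j; need ρ^j ≤ 1e-13/1.748e-3 = 5.72082e-11.
j ≥ ln(5.72082e-11)/ln(0.2299) = -23.5843/-1.47011 = 16.043.
So 17 more iterations are needed.

17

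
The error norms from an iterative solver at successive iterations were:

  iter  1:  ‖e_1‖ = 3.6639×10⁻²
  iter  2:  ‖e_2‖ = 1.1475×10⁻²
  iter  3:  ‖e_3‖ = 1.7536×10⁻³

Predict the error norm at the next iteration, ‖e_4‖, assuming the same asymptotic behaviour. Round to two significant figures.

First estimate the order: p ≈ ln(‖e_3‖/‖e_2‖) / ln(‖e_2‖/‖e_1‖) = ln(1.7536×10⁻³/1.1475×10⁻²)/ln(1.1475×10⁻²/3.6639×10⁻²) = ln(0.152819)/ln(0.313191) ≈ 1.6181.
Then ‖e_4‖ ≈ ‖e_3‖·(‖e_3‖/‖e_2‖)^p = 1.7536×10⁻³·(0.152819)^1.6181 = 1.7536×10⁻³·0.0478539 ≈ 8.392e-05.

8.4e-5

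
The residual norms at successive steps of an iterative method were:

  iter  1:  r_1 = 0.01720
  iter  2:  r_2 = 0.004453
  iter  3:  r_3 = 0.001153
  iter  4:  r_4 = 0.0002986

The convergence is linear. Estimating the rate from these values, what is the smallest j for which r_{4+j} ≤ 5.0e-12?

Rate ρ ≈ r_4/r_3 = 0.0002986/0.001153 = 0.2590.
After j more steps, r_{4+j} ≈ 0.0002986·ρ^j; need ρ^j ≤ 5.0e-12/0.0002986 = 1.67448e-08.
j ≥ ln(1.67448e-08)/ln(0.2590) = -17.9052/-1.35093 = 13.254.
So 14 more iterations are needed.

14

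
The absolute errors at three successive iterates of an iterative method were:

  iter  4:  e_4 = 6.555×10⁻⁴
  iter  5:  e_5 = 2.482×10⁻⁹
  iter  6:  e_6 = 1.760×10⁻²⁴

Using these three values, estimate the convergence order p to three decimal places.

p ≈ ln(e_6/e_5) / ln(e_5/e_4)
  = ln(1.760×10⁻²⁴/2.482×10⁻⁹) / ln(2.482×10⁻⁹/6.555×10⁻⁴)
  = ln(7.09106e-16) / ln(3.78642e-06)
  = -34.882527 / -12.484090 ≈ 2.794159

2.794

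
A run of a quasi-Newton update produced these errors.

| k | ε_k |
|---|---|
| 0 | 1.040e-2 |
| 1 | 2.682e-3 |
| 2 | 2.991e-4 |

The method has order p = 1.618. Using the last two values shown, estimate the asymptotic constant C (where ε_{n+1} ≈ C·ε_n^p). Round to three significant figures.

C ≈ ε_2 / ε_1^1.618
  = 2.991e-4 / (2.682e-3)^1.618
  = 2.991e-4 / 6.90631e-05 ≈ 4.3308

4.33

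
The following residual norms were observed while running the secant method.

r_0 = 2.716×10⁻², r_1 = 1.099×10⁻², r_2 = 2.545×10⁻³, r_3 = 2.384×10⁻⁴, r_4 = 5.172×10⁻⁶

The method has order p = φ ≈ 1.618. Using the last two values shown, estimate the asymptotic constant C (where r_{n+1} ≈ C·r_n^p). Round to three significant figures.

C ≈ r_4 / r_3^1.618
  = 5.172×10⁻⁶ / (2.384×10⁻⁴)^1.618
  = 5.172×10⁻⁶ / 1.37557e-06 ≈ 3.7599

3.76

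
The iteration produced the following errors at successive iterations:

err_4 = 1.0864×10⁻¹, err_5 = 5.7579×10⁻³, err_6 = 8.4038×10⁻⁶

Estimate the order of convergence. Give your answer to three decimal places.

p ≈ ln(err_6/err_5) / ln(err_5/err_4)
  = ln(8.4038×10⁻⁶/5.7579×10⁻³) / ln(5.7579×10⁻³/1.0864×10⁻¹)
  = ln(0.00145953) / ln(0.0529998)
  = -6.529641 / -2.937467 ≈ 2.222881

2.223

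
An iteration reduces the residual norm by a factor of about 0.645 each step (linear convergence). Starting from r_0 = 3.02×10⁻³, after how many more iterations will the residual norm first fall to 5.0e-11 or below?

After k steps, r_k ≈ 3.02×10⁻³·0.645^k.
Need 0.645^k ≤ 5.0e-11/3.02×10⁻³ = 1.65563e-08.
k ≥ ln(1.65563e-08)/ln(0.645) = -17.9165/-0.43850 = 40.859.
Smallest integer k = 41.

41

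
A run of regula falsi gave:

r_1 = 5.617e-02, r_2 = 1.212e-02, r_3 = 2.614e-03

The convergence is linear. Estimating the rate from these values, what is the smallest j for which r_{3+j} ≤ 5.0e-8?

Rate ρ ≈ r_3/r_2 = 2.614e-03/1.212e-02 = 0.2157.
After j more steps, r_{3+j} ≈ 2.614e-03·ρ^j; need ρ^j ≤ 5.0e-8/2.614e-03 = 1.91278e-05.
j ≥ ln(1.91278e-05)/ln(0.2157) = -10.8644/-1.53387 = 7.083.
So 8 more iterations are needed.

8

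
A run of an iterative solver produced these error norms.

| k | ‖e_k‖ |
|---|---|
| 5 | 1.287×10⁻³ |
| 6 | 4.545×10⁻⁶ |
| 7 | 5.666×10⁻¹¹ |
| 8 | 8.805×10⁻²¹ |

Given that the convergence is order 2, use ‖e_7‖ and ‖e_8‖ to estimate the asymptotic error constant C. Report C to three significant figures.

C ≈ ‖e_8‖ / ‖e_7‖^2
  = 8.805×10⁻²¹ / (5.666×10⁻¹¹)^2
  = 8.805×10⁻²¹ / 3.21036e-21 ≈ 2.7427

2.74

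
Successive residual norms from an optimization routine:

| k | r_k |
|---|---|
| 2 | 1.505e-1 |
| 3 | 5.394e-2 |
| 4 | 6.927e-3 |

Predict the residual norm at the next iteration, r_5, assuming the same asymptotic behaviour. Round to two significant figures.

First estimate the order: p ≈ ln(r_4/r_3) / ln(r_3/r_2) = ln(6.927e-3/5.394e-2)/ln(5.394e-2/1.505e-1) = ln(0.12842)/ln(0.358405) ≈ 2.0003.
Then r_5 ≈ r_4·(r_4/r_3)^p = 6.927e-3·(0.12842)^2.0003 = 6.927e-3·0.0164815 ≈ 0.0001142.

1.1e-4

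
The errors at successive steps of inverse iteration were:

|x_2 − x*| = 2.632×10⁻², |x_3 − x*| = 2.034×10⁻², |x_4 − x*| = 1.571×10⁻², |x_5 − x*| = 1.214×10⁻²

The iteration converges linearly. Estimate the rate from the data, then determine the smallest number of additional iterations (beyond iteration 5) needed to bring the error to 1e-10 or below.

Rate ρ ≈ |x_5 − x*|/|x_4 − x*| = 1.214×10⁻²/1.571×10⁻² = 0.7728.
After j more steps, |x_{5+j} − x*| ≈ 1.214×10⁻²·ρ^j; need ρ^j ≤ 1e-10/1.214×10⁻² = 8.23723e-09.
j ≥ ln(8.23723e-09)/ln(0.7728) = -18.6146/-0.25773 = 72.225.
So 73 more iterations are needed.

73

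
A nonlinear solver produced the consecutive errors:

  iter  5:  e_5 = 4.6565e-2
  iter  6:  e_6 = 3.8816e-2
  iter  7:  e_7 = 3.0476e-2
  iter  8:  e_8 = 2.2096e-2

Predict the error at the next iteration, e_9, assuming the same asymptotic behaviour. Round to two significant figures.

1.4e-2

First estimate the order: p ≈ ln(e_8/e_7) / ln(e_7/e_6) = ln(2.2096e-2/3.0476e-2)/ln(3.0476e-2/3.8816e-2) = ln(0.72503)/ln(0.78514) ≈ 1.3293.
Then e_9 ≈ e_8·(e_8/e_7)^p = 2.2096e-2·(0.72503)^1.3293 = 2.2096e-2·0.652186 ≈ 0.01441.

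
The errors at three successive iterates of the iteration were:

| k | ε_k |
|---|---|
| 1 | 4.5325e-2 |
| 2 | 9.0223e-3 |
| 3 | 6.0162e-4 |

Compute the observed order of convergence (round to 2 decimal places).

1.68

p ≈ ln(ε_3/ε_2) / ln(ε_2/ε_1)
  = ln(6.0162e-4/9.0223e-3) / ln(9.0223e-3/4.5325e-2)
  = ln(0.0666814) / ln(0.199058)
  = -2.70783 / -1.61416 ≈ 1.67755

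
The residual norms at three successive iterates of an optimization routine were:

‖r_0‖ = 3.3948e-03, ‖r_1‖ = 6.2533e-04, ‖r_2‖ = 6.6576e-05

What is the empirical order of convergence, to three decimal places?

p ≈ ln(‖r_2‖/‖r_1‖) / ln(‖r_1‖/‖r_0‖)
  = ln(6.6576e-05/6.2533e-04) / ln(6.2533e-04/3.3948e-03)
  = ln(0.106465) / ln(0.184202)
  = -2.239939 / -1.691722 ≈ 1.324059

1.324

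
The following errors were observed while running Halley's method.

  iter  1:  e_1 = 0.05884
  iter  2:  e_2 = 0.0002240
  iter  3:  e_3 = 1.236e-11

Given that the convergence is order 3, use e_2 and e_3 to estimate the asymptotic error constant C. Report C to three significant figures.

C ≈ e_3 / e_2^3
  = 1.236e-11 / (0.0002240)^3
  = 1.236e-11 / 1.12394e-11 ≈ 1.0997

1.10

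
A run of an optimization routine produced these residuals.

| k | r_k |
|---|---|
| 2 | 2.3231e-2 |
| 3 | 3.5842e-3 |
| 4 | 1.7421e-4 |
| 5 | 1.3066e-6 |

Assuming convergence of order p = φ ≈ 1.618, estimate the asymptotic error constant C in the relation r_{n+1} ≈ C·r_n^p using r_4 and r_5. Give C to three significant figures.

1.58

C ≈ r_5 / r_4^1.618
  = 1.3066e-6 / (1.7421e-4)^1.618
  = 1.3066e-6 / 8.28049e-07 ≈ 1.5779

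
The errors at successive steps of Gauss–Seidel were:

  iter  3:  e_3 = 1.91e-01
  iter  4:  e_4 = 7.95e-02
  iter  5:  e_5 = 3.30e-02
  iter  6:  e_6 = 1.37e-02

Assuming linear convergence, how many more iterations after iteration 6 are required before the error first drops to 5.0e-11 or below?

23

Rate ρ ≈ e_6/e_5 = 1.37e-02/3.30e-02 = 0.4152.
After j more steps, e_{6+j} ≈ 1.37e-02·ρ^j; need ρ^j ≤ 5.0e-11/1.37e-02 = 3.64964e-09.
j ≥ ln(3.64964e-09)/ln(0.4152) = -19.4286/-0.87899 = 22.103.
So 23 more iterations are needed.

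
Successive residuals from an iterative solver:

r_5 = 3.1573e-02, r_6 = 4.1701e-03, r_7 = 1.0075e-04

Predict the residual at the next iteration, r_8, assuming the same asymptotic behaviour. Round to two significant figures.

1.1e-7

First estimate the order: p ≈ ln(r_7/r_6) / ln(r_6/r_5) = ln(1.0075e-04/4.1701e-03)/ln(4.1701e-03/3.1573e-02) = ln(0.0241601)/ln(0.132078) ≈ 1.8391.
Then r_8 ≈ r_7·(r_7/r_6)^p = 1.0075e-04·(0.0241601)^1.8391 = 1.0075e-04·0.00106257 ≈ 1.071e-07.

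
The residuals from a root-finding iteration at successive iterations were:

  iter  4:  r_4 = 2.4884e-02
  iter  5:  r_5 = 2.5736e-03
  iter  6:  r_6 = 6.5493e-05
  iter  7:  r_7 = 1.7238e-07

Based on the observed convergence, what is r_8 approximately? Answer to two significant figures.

1.2e-11

First estimate the order: p ≈ ln(r_7/r_6) / ln(r_6/r_5) = ln(1.7238e-07/6.5493e-05)/ln(6.5493e-05/2.5736e-03) = ln(0.00263204)/ln(0.025448) ≈ 1.6180.
Then r_8 ≈ r_7·(r_7/r_6)^p = 1.7238e-07·(0.00263204)^1.6180 = 1.7238e-07·6.69936e-05 ≈ 1.155e-11.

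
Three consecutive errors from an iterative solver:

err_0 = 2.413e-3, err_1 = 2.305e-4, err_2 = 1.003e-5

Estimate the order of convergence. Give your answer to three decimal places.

1.335

p ≈ ln(err_2/err_1) / ln(err_1/err_0)
  = ln(1.003e-5/2.305e-4) / ln(2.305e-4/2.413e-3)
  = ln(0.0435141) / ln(0.0955242)
  = -3.134670 / -2.348376 ≈ 1.334825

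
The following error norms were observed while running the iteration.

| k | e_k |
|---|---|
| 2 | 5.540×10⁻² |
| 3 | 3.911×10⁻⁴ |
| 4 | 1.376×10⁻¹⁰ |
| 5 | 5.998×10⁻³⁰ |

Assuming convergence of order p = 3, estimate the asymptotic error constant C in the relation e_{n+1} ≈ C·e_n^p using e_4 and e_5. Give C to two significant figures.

C ≈ e_5 / e_4^3
  = 5.998×10⁻³⁰ / (1.376×10⁻¹⁰)^3
  = 5.998×10⁻³⁰ / 2.60529e-30 ≈ 2.3022

2.3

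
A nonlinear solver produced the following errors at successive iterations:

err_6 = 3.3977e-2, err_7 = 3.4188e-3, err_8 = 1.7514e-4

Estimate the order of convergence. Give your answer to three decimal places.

1.294

p ≈ ln(err_8/err_7) / ln(err_7/err_6)
  = ln(1.7514e-4/3.4188e-3) / ln(3.4188e-3/3.3977e-2)
  = ln(0.0512285) / ln(0.100621)
  = -2.971459 / -2.296394 ≈ 1.293967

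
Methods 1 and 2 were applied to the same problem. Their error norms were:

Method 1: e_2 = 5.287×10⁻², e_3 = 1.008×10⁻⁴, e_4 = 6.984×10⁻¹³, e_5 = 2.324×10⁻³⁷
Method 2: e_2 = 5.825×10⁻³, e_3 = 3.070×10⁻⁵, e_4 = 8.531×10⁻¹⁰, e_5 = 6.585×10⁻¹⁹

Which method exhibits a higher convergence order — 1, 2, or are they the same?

1

Method 1: p ≈ ln(2.324×10⁻³⁷/6.984×10⁻¹³)/ln(6.984×10⁻¹³/1.008×10⁻⁴) ≈ 3.00.
Method 2: p ≈ ln(6.585×10⁻¹⁹/8.531×10⁻¹⁰)/ln(8.531×10⁻¹⁰/3.070×10⁻⁵) ≈ 2.00.
Method 1 has the higher order (≈3.0 vs ≈2.0).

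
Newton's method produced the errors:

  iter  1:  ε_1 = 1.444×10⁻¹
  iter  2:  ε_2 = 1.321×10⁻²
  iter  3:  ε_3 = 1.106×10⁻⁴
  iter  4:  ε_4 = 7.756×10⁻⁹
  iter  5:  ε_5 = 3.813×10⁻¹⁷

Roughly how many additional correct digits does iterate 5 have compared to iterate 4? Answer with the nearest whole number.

Digits gained ≈ log₁₀(ε_4/ε_5) = log₁₀(7.756×10⁻⁹/3.813×10⁻¹⁷) = log₁₀(2.03409e+08) ≈ 8.308.

8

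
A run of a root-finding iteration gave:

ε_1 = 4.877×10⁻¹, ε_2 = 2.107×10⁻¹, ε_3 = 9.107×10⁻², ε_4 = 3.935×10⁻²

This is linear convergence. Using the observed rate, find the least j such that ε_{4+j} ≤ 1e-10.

24

Rate ρ ≈ ε_4/ε_3 = 3.935×10⁻²/9.107×10⁻² = 0.4321.
After j more steps, ε_{4+j} ≈ 3.935×10⁻²·ρ^j; need ρ^j ≤ 1e-10/3.935×10⁻² = 2.5413e-09.
j ≥ ln(2.5413e-09)/ln(0.4321) = -19.7906/-0.83910 = 23.586.
So 24 more iterations are needed.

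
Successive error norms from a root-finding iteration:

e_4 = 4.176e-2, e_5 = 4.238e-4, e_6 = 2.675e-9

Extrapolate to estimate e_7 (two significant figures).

7.3e-23

First estimate the order: p ≈ ln(e_6/e_5) / ln(e_5/e_4) = ln(2.675e-9/4.238e-4)/ln(4.238e-4/4.176e-2) = ln(6.31194e-06)/ln(0.0101485) ≈ 2.6083.
Then e_7 ≈ e_6·(e_6/e_5)^p = 2.675e-9·(6.31194e-06)^2.6083 = 2.675e-9·2.73694e-14 ≈ 7.321e-23.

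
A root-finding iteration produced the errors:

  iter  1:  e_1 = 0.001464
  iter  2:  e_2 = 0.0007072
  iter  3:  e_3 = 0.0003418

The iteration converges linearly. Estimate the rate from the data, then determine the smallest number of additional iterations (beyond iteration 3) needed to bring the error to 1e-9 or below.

18

Rate ρ ≈ e_3/e_2 = 0.0003418/0.0007072 = 0.4833.
After j more steps, e_{3+j} ≈ 0.0003418·ρ^j; need ρ^j ≤ 1e-9/0.0003418 = 2.92569e-06.
j ≥ ln(2.92569e-06)/ln(0.4833) = -12.7420/-0.72712 = 17.524.
So 18 more iterations are needed.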